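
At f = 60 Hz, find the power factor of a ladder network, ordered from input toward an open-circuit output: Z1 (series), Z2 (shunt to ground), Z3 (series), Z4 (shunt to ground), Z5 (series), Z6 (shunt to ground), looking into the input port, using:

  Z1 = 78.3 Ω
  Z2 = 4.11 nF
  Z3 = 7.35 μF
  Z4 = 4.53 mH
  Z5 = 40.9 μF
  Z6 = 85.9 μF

Step 1 — Angular frequency: ω = 2π·f = 2π·60 = 377 rad/s.
Step 2 — Component impedances:
  Z1: Z = R = 78.3 Ω
  Z2: Z = 1/(jωC) = -j/(ω·C) = 0 - j6.454e+05 Ω
  Z3: Z = 1/(jωC) = -j/(ω·C) = 0 - j360.9 Ω
  Z4: Z = jωL = j·377·0.00453 = 0 + j1.708 Ω
  Z5: Z = 1/(jωC) = -j/(ω·C) = 0 - j64.86 Ω
  Z6: Z = 1/(jωC) = -j/(ω·C) = 0 - j30.88 Ω
Step 3 — Ladder network (open output): work backward from the far end, alternating series and parallel combinations. Z_in = 78.3 - j359 Ω = 367.4∠-77.7° Ω.
Step 4 — Power factor: PF = cos(φ) = Re(Z)/|Z| = 78.3/367.4 = 0.2131.
Step 5 — Type: Im(Z) = -359 ⇒ leading (phase φ = -77.7°).

PF = 0.2131 (leading, φ = -77.7°)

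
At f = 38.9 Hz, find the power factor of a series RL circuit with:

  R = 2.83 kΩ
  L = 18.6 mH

Step 1 — Angular frequency: ω = 2π·f = 2π·38.9 = 244.4 rad/s.
Step 2 — Component impedances:
  R: Z = R = 2830 Ω
  L: Z = jωL = j·244.4·0.0186 = 0 + j4.546 Ω
Step 3 — Series combination: Z_total = R + L = 2830 + j4.546 Ω = 2830∠0.1° Ω.
Step 4 — Power factor: PF = cos(φ) = Re(Z)/|Z| = 2830/2830 = 1.
Step 5 — Type: Im(Z) = 4.546 ⇒ lagging (phase φ = 0.1°).

PF = 1 (lagging, φ = 0.1°)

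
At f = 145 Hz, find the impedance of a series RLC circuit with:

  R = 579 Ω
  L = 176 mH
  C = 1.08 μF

Step 1 — Angular frequency: ω = 2π·f = 2π·145 = 911.1 rad/s.
Step 2 — Component impedances:
  R: Z = R = 579 Ω
  L: Z = jωL = j·911.1·0.176 = 0 + j160.3 Ω
  C: Z = 1/(jωC) = -j/(ω·C) = 0 - j1016 Ω
Step 3 — Series combination: Z_total = R + L + C = 579 - j856 Ω = 1033∠-55.9° Ω.

Z = 579 - j856 Ω = 1033∠-55.9° Ω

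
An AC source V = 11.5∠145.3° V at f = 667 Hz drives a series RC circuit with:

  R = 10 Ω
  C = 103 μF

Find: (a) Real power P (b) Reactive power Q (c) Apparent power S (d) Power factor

Step 1 — Angular frequency: ω = 2π·f = 2π·667 = 4191 rad/s.
Step 2 — Component impedances:
  R: Z = R = 10 Ω
  C: Z = 1/(jωC) = -j/(ω·C) = 0 - j2.317 Ω
Step 3 — Series combination: Z_total = R + C = 10 - j2.317 Ω = 10.26∠-13.0° Ω.
Step 4 — Source phasor: V = 11.5∠145.3° V = -9.455 + j6.547 V.
Step 5 — Current: I = V / Z = -1.041 + j0.4135 A = 1.12∠158.3° A.
Step 6 — Complex power: S = V·I* = 12.55 - j2.908 VA.
Step 7 — Real power: P = Re(S) = 12.55 W.
Step 8 — Reactive power: Q = Im(S) = -2.908 VAR.
Step 9 — Apparent power: |S| = 12.88 VA.
Step 10 — Power factor: PF = P/|S| = 0.9742 (leading).

(a) P = 12.55 W  (b) Q = -2.908 VAR  (c) S = 12.88 VA  (d) PF = 0.9742 (leading)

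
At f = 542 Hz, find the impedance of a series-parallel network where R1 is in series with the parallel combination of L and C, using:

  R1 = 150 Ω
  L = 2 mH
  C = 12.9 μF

Step 1 — Angular frequency: ω = 2π·f = 2π·542 = 3405 rad/s.
Step 2 — Component impedances:
  R1: Z = R = 150 Ω
  L: Z = jωL = j·3405·0.002 = 0 + j6.811 Ω
  C: Z = 1/(jωC) = -j/(ω·C) = 0 - j22.76 Ω
Step 3 — Parallel branch: L || C = 1/(1/L + 1/C) = 0 + j9.719 Ω.
Step 4 — Series with R1: Z_total = R1 + (L || C) = 150 + j9.719 Ω = 150.3∠3.7° Ω.

Z = 150 + j9.719 Ω = 150.3∠3.7° Ω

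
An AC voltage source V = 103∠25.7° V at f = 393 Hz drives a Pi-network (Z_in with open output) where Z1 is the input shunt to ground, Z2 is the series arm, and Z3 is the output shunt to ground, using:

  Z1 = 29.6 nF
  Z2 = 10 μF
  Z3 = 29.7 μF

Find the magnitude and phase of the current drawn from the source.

Step 1 — Angular frequency: ω = 2π·f = 2π·393 = 2469 rad/s.
Step 2 — Component impedances:
  Z1: Z = 1/(jωC) = -j/(ω·C) = 0 - j1.368e+04 Ω
  Z2: Z = 1/(jωC) = -j/(ω·C) = 0 - j40.5 Ω
  Z3: Z = 1/(jωC) = -j/(ω·C) = 0 - j13.64 Ω
Step 3 — With open output, the series arm Z2 and the output shunt Z3 appear in series to ground: Z2 + Z3 = 0 - j54.13 Ω.
Step 4 — Parallel with input shunt Z1: Z_in = Z1 || (Z2 + Z3) = 0 - j53.92 Ω = 53.92∠-90.0° Ω.
Step 5 — Source phasor: V = 103∠25.7° V = 92.81 + j44.67 V.
Step 6 — Ohm's law: I = V / Z_total = (92.81 + j44.67) / (0 - j53.92) = -0.8284 + j1.721 A.
Step 7 — Convert to polar: |I| = 1.91 A, ∠I = 115.7°.

I = 1.91∠115.7° A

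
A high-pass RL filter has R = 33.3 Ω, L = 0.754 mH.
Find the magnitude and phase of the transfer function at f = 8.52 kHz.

Step 1 — Angular frequency: ω = 2π·8520 = 5.353e+04 rad/s.
Step 2 — Transfer function: H(jω) = jωL/(R + jωL).
Step 3 — Numerator jωL = j·40.36; denominator R + jωL = 33.3 + j40.36.
Step 4 — H = 0.595 + j0.4909.
Step 5 — Magnitude: |H| = 0.7714 (-2.3 dB); phase: φ = 39.5°.

|H| = 0.7714 (-2.3 dB), φ = 39.5°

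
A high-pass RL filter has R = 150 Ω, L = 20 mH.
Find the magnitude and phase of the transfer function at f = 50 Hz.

Step 1 — Angular frequency: ω = 2π·50 = 314.2 rad/s.
Step 2 — Transfer function: H(jω) = jωL/(R + jωL).
Step 3 — Numerator jωL = j·6.283; denominator R + jωL = 150 + j6.283.
Step 4 — H = 0.001752 + j0.04181.
Step 5 — Magnitude: |H| = 0.04185 (-27.6 dB); phase: φ = 87.6°.

|H| = 0.04185 (-27.6 dB), φ = 87.6°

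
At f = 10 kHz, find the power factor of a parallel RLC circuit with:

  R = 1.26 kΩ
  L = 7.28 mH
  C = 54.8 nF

Step 1 — Angular frequency: ω = 2π·f = 2π·1e+04 = 6.283e+04 rad/s.
Step 2 — Component impedances:
  R: Z = R = 1260 Ω
  L: Z = jωL = j·6.283e+04·0.00728 = 0 + j457.4 Ω
  C: Z = 1/(jωC) = -j/(ω·C) = 0 - j290.4 Ω
Step 3 — Parallel combination: 1/Z_total = 1/R + 1/L + 1/C; Z_total = 359.1 - j568.8 Ω = 672.7∠-57.7° Ω.
Step 4 — Power factor: PF = cos(φ) = Re(Z)/|Z| = 359.13/672.69 = 0.5339.
Step 5 — Type: Im(Z) = -568.8 ⇒ leading (phase φ = -57.7°).

PF = 0.5339 (leading, φ = -57.7°)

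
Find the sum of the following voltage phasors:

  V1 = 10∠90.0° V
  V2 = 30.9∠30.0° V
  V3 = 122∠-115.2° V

Step 1 — Convert each phasor to rectangular form:
  V1 = 10·(cos(90.0°) + j·sin(90.0°)) = 0 + j10 V
  V2 = 30.9·(cos(30.0°) + j·sin(30.0°)) = 26.76 + j15.45 V
  V3 = 122·(cos(-115.2°) + j·sin(-115.2°)) = -51.95 - j110.4 V
Step 2 — Sum components: V_total = -25.18 - j84.94 V.
Step 3 — Convert to polar: |V_total| = 88.59 V, ∠V_total = -106.5°.

V_total = 88.59∠-106.5° V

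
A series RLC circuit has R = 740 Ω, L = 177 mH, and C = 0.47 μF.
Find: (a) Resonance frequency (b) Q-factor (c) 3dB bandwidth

Step 1 — Resonance: ω₀ = 1/√(LC) = 1/√(0.177·4.7e-07) = 3467 rad/s.
Step 2 — f₀ = ω₀/(2π) = 551.8 Hz.
Step 3 — Series Q: Q = ω₀L/R = 3467·0.177/740 = 0.8293.
Step 4 — Bandwidth: Δω = ω₀/Q = 4181 rad/s; BW = Δω/(2π) = 665.4 Hz.

(a) f₀ = 551.8 Hz  (b) Q = 0.8293  (c) BW = 665.4 Hz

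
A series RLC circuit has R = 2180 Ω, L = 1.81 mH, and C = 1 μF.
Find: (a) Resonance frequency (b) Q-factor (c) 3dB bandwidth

Step 1 — Resonance condition Im(Z)=0 gives ω₀ = 1/√(LC).
Step 2 — ω₀ = 1/√(0.00181·1e-06) = 2.351e+04 rad/s.
Step 3 — f₀ = ω₀/(2π) = 3741 Hz.
Step 4 — Series Q: Q = ω₀L/R = 2.351e+04·0.00181/2180 = 0.01952.
Step 5 — 3dB bandwidth: Δω = ω₀/Q = 1.204e+06 rad/s; BW = Δω/(2π) = 1.917e+05 Hz.

(a) f₀ = 3741 Hz  (b) Q = 0.01952  (c) BW = 1.917e+05 Hz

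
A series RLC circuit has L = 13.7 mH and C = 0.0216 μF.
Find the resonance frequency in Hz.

Step 1 — Resonance condition Im(Z)=0 gives ω₀ = 1/√(LC).
Step 2 — ω₀ = 1/√(0.0137·2.16e-08) = 5.813e+04 rad/s.
Step 3 — f₀ = ω₀/(2π) = 9252 Hz.

f₀ = 9252 Hz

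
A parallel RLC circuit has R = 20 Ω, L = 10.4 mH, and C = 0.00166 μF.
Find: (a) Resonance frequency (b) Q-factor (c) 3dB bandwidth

Step 1 — Resonance: ω₀ = 1/√(LC) = 1/√(0.0104·1.66e-09) = 2.407e+05 rad/s.
Step 2 — f₀ = ω₀/(2π) = 3.83e+04 Hz.
Step 3 — Parallel Q: Q = R/(ω₀L) = 20/(2.407e+05·0.0104) = 0.00799.
Step 4 — Bandwidth: Δω = ω₀/Q = 3.012e+07 rad/s; BW = Δω/(2π) = 4.794e+06 Hz.

(a) f₀ = 3.83e+04 Hz  (b) Q = 0.00799  (c) BW = 4.794e+06 Hz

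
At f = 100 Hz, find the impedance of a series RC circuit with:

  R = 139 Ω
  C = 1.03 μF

Step 1 — Angular frequency: ω = 2π·f = 2π·100 = 628.3 rad/s.
Step 2 — Component impedances:
  R: Z = R = 139 Ω
  C: Z = 1/(jωC) = -j/(ω·C) = 0 - j1545 Ω
Step 3 — Series combination: Z_total = R + C = 139 - j1545 Ω = 1551∠-84.9° Ω.

Z = 139 - j1545 Ω = 1551∠-84.9° Ω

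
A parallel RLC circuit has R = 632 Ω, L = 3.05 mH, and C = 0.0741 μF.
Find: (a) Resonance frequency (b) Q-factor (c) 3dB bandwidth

Step 1 — Resonance: ω₀ = 1/√(LC) = 1/√(0.00305·7.41e-08) = 6.652e+04 rad/s.
Step 2 — f₀ = ω₀/(2π) = 1.059e+04 Hz.
Step 3 — Parallel Q: Q = R/(ω₀L) = 632/(6.652e+04·0.00305) = 3.115.
Step 4 — Bandwidth: Δω = ω₀/Q = 2.135e+04 rad/s; BW = Δω/(2π) = 3398 Hz.

(a) f₀ = 1.059e+04 Hz  (b) Q = 3.115  (c) BW = 3398 Hz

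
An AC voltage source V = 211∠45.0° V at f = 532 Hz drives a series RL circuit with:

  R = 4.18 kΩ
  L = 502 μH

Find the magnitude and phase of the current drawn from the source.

Step 1 — Angular frequency: ω = 2π·f = 2π·532 = 3343 rad/s.
Step 2 — Component impedances:
  R: Z = R = 4180 Ω
  L: Z = jωL = j·3343·0.000502 = 0 + j1.678 Ω
Step 3 — Series combination: Z_total = R + L = 4180 + j1.678 Ω = 4180∠0.0° Ω.
Step 4 — Source phasor: V = 211∠45.0° V = 149.2 + j149.2 V.
Step 5 — Ohm's law: I = V / Z_total = (149.2 + j149.2) / (4180 + j1.678) = 0.03571 + j0.03568 A.
Step 6 — Convert to polar: |I| = 0.05048 A, ∠I = 45.0°.

I = 0.05048∠45.0° A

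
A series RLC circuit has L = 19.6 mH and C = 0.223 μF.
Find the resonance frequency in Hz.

Step 1 — Resonance condition Im(Z)=0 gives ω₀ = 1/√(LC).
Step 2 — ω₀ = 1/√(0.0196·2.23e-07) = 1.513e+04 rad/s.
Step 3 — f₀ = ω₀/(2π) = 2407 Hz.

f₀ = 2407 Hz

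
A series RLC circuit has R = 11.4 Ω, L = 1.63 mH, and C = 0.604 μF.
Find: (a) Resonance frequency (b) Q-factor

Step 1 — Resonance condition Im(Z)=0 gives ω₀ = 1/√(LC).
Step 2 — ω₀ = 1/√(0.00163·6.04e-07) = 3.187e+04 rad/s.
Step 3 — f₀ = ω₀/(2π) = 5072 Hz.
Step 4 — Series Q: Q = ω₀L/R = 3.187e+04·0.00163/11.4 = 4.557.

(a) f₀ = 5072 Hz  (b) Q = 4.557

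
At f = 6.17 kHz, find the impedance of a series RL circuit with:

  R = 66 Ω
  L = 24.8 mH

Step 1 — Angular frequency: ω = 2π·f = 2π·6170 = 3.877e+04 rad/s.
Step 2 — Component impedances:
  R: Z = R = 66 Ω
  L: Z = jωL = j·3.877e+04·0.0248 = 0 + j961.4 Ω
Step 3 — Series combination: Z_total = R + L = 66 + j961.4 Ω = 963.7∠86.1° Ω.

Z = 66 + j961.4 Ω = 963.7∠86.1° Ω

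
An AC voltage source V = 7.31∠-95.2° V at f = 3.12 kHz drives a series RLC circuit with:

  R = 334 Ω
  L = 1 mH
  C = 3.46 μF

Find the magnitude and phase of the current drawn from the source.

Step 1 — Angular frequency: ω = 2π·f = 2π·3120 = 1.96e+04 rad/s.
Step 2 — Component impedances:
  R: Z = R = 334 Ω
  L: Z = jωL = j·1.96e+04·0.001 = 0 + j19.6 Ω
  C: Z = 1/(jωC) = -j/(ω·C) = 0 - j14.74 Ω
Step 3 — Series combination: Z_total = R + L + C = 334 + j4.86 Ω = 334∠0.8° Ω.
Step 4 — Source phasor: V = 7.31∠-95.2° V = -0.6625 - j7.28 V.
Step 5 — Ohm's law: I = V / Z_total = (-0.6625 - j7.28) / (334 + j4.86) = -0.0023 - j0.02176 A.
Step 6 — Convert to polar: |I| = 0.02188 A, ∠I = -96.0°.

I = 0.02188∠-96.0° A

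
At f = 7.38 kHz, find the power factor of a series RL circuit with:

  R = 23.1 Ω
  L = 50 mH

Step 1 — Angular frequency: ω = 2π·f = 2π·7380 = 4.637e+04 rad/s.
Step 2 — Component impedances:
  R: Z = R = 23.1 Ω
  L: Z = jωL = j·4.637e+04·0.05 = 0 + j2318 Ω
Step 3 — Series combination: Z_total = R + L = 23.1 + j2318 Ω = 2319∠89.4° Ω.
Step 4 — Power factor: PF = cos(φ) = Re(Z)/|Z| = 23.1/2318.6 = 0.009963.
Step 5 — Type: Im(Z) = 2318 ⇒ lagging (phase φ = 89.4°).

PF = 0.009963 (lagging, φ = 89.4°)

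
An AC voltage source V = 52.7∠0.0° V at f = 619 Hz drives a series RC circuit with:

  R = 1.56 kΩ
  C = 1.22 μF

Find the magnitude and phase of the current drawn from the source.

Step 1 — Angular frequency: ω = 2π·f = 2π·619 = 3889 rad/s.
Step 2 — Component impedances:
  R: Z = R = 1560 Ω
  C: Z = 1/(jωC) = -j/(ω·C) = 0 - j210.8 Ω
Step 3 — Series combination: Z_total = R + C = 1560 - j210.8 Ω = 1574∠-7.7° Ω.
Step 4 — Source phasor: V = 52.7∠0.0° V = 52.7 V.
Step 5 — Ohm's law: I = V / Z_total = (52.7) / (1560 - j210.8) = 0.03318 + j0.004482 A.
Step 6 — Convert to polar: |I| = 0.03348 A, ∠I = 7.7°.

I = 0.03348∠7.7° A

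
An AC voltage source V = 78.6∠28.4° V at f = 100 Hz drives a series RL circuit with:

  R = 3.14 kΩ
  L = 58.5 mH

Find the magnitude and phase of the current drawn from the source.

Step 1 — Angular frequency: ω = 2π·f = 2π·100 = 628.3 rad/s.
Step 2 — Component impedances:
  R: Z = R = 3140 Ω
  L: Z = jωL = j·628.3·0.0585 = 0 + j36.76 Ω
Step 3 — Series combination: Z_total = R + L = 3140 + j36.76 Ω = 3140∠0.7° Ω.
Step 4 — Source phasor: V = 78.6∠28.4° V = 69.14 + j37.38 V.
Step 5 — Ohm's law: I = V / Z_total = (69.14 + j37.38) / (3140 + j36.76) = 0.02216 + j0.01165 A.
Step 6 — Convert to polar: |I| = 0.02503 A, ∠I = 27.7°.

I = 0.02503∠27.7° A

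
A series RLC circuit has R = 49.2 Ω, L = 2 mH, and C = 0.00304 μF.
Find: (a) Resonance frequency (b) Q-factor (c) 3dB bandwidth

Step 1 — Resonance condition Im(Z)=0 gives ω₀ = 1/√(LC).
Step 2 — ω₀ = 1/√(0.002·3.04e-09) = 4.056e+05 rad/s.
Step 3 — f₀ = ω₀/(2π) = 6.455e+04 Hz.
Step 4 — Series Q: Q = ω₀L/R = 4.056e+05·0.002/49.2 = 16.49.
Step 5 — 3dB bandwidth: Δω = ω₀/Q = 2.46e+04 rad/s; BW = Δω/(2π) = 3915 Hz.

(a) f₀ = 6.455e+04 Hz  (b) Q = 16.49  (c) BW = 3915 Hz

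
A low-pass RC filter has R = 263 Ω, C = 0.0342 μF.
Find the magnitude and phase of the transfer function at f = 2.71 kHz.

Step 1 — Angular frequency: ω = 2π·2710 = 1.703e+04 rad/s.
Step 2 — Transfer function: H(jω) = 1/(1 + jωRC).
Step 3 — Denominator: 1 + jωRC = 1 + j·1.703e+04·263·3.42e-08 = 1 + j0.1532.
Step 4 — H = 0.9771 - j0.1496.
Step 5 — Magnitude: |H| = 0.9885 (-0.1 dB); phase: φ = -8.7°.

|H| = 0.9885 (-0.1 dB), φ = -8.7°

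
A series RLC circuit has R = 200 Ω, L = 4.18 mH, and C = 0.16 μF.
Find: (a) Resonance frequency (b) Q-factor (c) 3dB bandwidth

Step 1 — Resonance: ω₀ = 1/√(LC) = 1/√(0.00418·1.6e-07) = 3.867e+04 rad/s.
Step 2 — f₀ = ω₀/(2π) = 6154 Hz.
Step 3 — Series Q: Q = ω₀L/R = 3.867e+04·0.00418/200 = 0.8082.
Step 4 — Bandwidth: Δω = ω₀/Q = 4.785e+04 rad/s; BW = Δω/(2π) = 7615 Hz.

(a) f₀ = 6154 Hz  (b) Q = 0.8082  (c) BW = 7615 Hz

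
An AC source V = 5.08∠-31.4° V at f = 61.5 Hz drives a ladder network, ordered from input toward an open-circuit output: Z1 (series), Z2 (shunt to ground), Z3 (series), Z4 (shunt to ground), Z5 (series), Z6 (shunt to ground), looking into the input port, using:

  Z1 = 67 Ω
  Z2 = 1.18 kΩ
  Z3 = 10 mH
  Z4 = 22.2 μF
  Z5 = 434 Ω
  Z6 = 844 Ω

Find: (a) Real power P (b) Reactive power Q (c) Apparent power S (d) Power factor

Step 1 — Angular frequency: ω = 2π·f = 2π·61.5 = 386.4 rad/s.
Step 2 — Component impedances:
  Z1: Z = R = 67 Ω
  Z2: Z = R = 1180 Ω
  Z3: Z = jωL = j·386.4·0.01 = 0 + j3.864 Ω
  Z4: Z = 1/(jωC) = -j/(ω·C) = 0 - j116.6 Ω
  Z5: Z = R = 434 Ω
  Z6: Z = R = 844 Ω
Step 3 — Ladder network (open output): work backward from the far end, alternating series and parallel combinations. Z_in = 87.67 - j108.8 Ω = 139.7∠-51.1° Ω.
Step 4 — Source phasor: V = 5.08∠-31.4° V = 4.336 - j2.647 V.
Step 5 — Current: I = V / Z = 0.03422 + j0.01228 A = 0.03635∠19.7° A.
Step 6 — Complex power: S = V·I* = 0.1159 - j0.1438 VA.
Step 7 — Real power: P = Re(S) = 0.1159 W.
Step 8 — Reactive power: Q = Im(S) = -0.1438 VAR.
Step 9 — Apparent power: |S| = 0.1847 VA.
Step 10 — Power factor: PF = P/|S| = 0.6274 (leading).

(a) P = 0.1159 W  (b) Q = -0.1438 VAR  (c) S = 0.1847 VA  (d) PF = 0.6274 (leading)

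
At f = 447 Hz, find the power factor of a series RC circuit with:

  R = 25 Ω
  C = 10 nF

Step 1 — Angular frequency: ω = 2π·f = 2π·447 = 2809 rad/s.
Step 2 — Component impedances:
  R: Z = R = 25 Ω
  C: Z = 1/(jωC) = -j/(ω·C) = 0 - j3.561e+04 Ω
Step 3 — Series combination: Z_total = R + C = 25 - j3.561e+04 Ω = 3.561e+04∠-90.0° Ω.
Step 4 — Power factor: PF = cos(φ) = Re(Z)/|Z| = 25/35605 = 0.0007021.
Step 5 — Type: Im(Z) = -3.561e+04 ⇒ leading (phase φ = -90.0°).

PF = 0.0007021 (leading, φ = -90.0°)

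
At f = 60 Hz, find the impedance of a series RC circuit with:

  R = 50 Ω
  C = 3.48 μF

Step 1 — Angular frequency: ω = 2π·f = 2π·60 = 377 rad/s.
Step 2 — Component impedances:
  R: Z = R = 50 Ω
  C: Z = 1/(jωC) = -j/(ω·C) = 0 - j762.2 Ω
Step 3 — Series combination: Z_total = R + C = 50 - j762.2 Ω = 763.9∠-86.2° Ω.

Z = 50 - j762.2 Ω = 763.9∠-86.2° Ω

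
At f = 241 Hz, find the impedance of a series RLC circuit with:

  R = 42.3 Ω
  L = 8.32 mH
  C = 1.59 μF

Step 1 — Angular frequency: ω = 2π·f = 2π·241 = 1514 rad/s.
Step 2 — Component impedances:
  R: Z = R = 42.3 Ω
  L: Z = jωL = j·1514·0.00832 = 0 + j12.6 Ω
  C: Z = 1/(jωC) = -j/(ω·C) = 0 - j415.3 Ω
Step 3 — Series combination: Z_total = R + L + C = 42.3 - j402.7 Ω = 405∠-84.0° Ω.

Z = 42.3 - j402.7 Ω = 405∠-84.0° Ω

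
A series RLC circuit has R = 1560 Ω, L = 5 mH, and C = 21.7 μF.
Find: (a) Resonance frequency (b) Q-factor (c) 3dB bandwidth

Step 1 — Resonance condition Im(Z)=0 gives ω₀ = 1/√(LC).
Step 2 — ω₀ = 1/√(0.005·2.17e-05) = 3036 rad/s.
Step 3 — f₀ = ω₀/(2π) = 483.2 Hz.
Step 4 — Series Q: Q = ω₀L/R = 3036·0.005/1560 = 0.00973.
Step 5 — 3dB bandwidth: Δω = ω₀/Q = 3.12e+05 rad/s; BW = Δω/(2π) = 4.966e+04 Hz.

(a) f₀ = 483.2 Hz  (b) Q = 0.00973  (c) BW = 4.966e+04 Hz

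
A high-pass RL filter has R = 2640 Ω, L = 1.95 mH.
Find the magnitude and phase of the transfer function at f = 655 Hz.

Step 1 — Angular frequency: ω = 2π·655 = 4115 rad/s.
Step 2 — Transfer function: H(jω) = jωL/(R + jωL).
Step 3 — Numerator jωL = j·8.025; denominator R + jωL = 2640 + j8.025.
Step 4 — H = 9.241e-06 + j0.00304.
Step 5 — Magnitude: |H| = 0.00304 (-50.3 dB); phase: φ = 89.8°.

|H| = 0.00304 (-50.3 dB), φ = 89.8°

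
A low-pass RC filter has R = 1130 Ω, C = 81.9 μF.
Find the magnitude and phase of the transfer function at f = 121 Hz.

Step 1 — Angular frequency: ω = 2π·121 = 760.3 rad/s.
Step 2 — Transfer function: H(jω) = 1/(1 + jωRC).
Step 3 — Denominator: 1 + jωRC = 1 + j·760.3·1130·8.19e-05 = 1 + j70.36.
Step 4 — H = 0.000202 - j0.01421.
Step 5 — Magnitude: |H| = 0.01421 (-36.9 dB); phase: φ = -89.2°.

|H| = 0.01421 (-36.9 dB), φ = -89.2°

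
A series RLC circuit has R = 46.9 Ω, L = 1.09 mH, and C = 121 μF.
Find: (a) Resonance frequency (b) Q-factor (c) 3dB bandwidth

Step 1 — Resonance condition Im(Z)=0 gives ω₀ = 1/√(LC).
Step 2 — ω₀ = 1/√(0.00109·0.000121) = 2754 rad/s.
Step 3 — f₀ = ω₀/(2π) = 438.2 Hz.
Step 4 — Series Q: Q = ω₀L/R = 2754·0.00109/46.9 = 0.064.
Step 5 — 3dB bandwidth: Δω = ω₀/Q = 4.303e+04 rad/s; BW = Δω/(2π) = 6848 Hz.

(a) f₀ = 438.2 Hz  (b) Q = 0.064  (c) BW = 6848 Hz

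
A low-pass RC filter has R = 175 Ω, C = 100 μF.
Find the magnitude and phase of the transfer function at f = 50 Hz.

Step 1 — Angular frequency: ω = 2π·50 = 314.2 rad/s.
Step 2 — Transfer function: H(jω) = 1/(1 + jωRC).
Step 3 — Denominator: 1 + jωRC = 1 + j·314.2·175·0.0001 = 1 + j5.498.
Step 4 — H = 0.03202 - j0.1761.
Step 5 — Magnitude: |H| = 0.179 (-14.9 dB); phase: φ = -79.7°.

|H| = 0.179 (-14.9 dB), φ = -79.7°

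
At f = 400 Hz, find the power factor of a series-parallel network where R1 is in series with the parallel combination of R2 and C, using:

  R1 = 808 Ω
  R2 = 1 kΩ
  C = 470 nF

Step 1 — Angular frequency: ω = 2π·f = 2π·400 = 2513 rad/s.
Step 2 — Component impedances:
  R1: Z = R = 808 Ω
  R2: Z = R = 1000 Ω
  C: Z = 1/(jωC) = -j/(ω·C) = 0 - j846.6 Ω
Step 3 — Parallel branch: R2 || C = 1/(1/R2 + 1/C) = 417.5 - j493.1 Ω.
Step 4 — Series with R1: Z_total = R1 + (R2 || C) = 1225 - j493.1 Ω = 1321∠-21.9° Ω.
Step 5 — Power factor: PF = cos(φ) = Re(Z)/|Z| = 1225.5/1321 = 0.9277.
Step 6 — Type: Im(Z) = -493.1 ⇒ leading (phase φ = -21.9°).

PF = 0.9277 (leading, φ = -21.9°)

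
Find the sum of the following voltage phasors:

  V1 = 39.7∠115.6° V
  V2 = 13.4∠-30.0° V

Step 1 — Convert each phasor to rectangular form:
  V1 = 39.7·(cos(115.6°) + j·sin(115.6°)) = -17.15 + j35.8 V
  V2 = 13.4·(cos(-30.0°) + j·sin(-30.0°)) = 11.6 - j6.7 V
Step 2 — Sum components: V_total = -5.549 + j29.1 V.
Step 3 — Convert to polar: |V_total| = 29.63 V, ∠V_total = 100.8°.

V_total = 29.63∠100.8° V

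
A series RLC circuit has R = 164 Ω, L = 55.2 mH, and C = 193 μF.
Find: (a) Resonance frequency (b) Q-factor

Step 1 — Resonance condition Im(Z)=0 gives ω₀ = 1/√(LC).
Step 2 — ω₀ = 1/√(0.0552·0.000193) = 306.4 rad/s.
Step 3 — f₀ = ω₀/(2π) = 48.76 Hz.
Step 4 — Series Q: Q = ω₀L/R = 306.4·0.0552/164 = 0.1031.

(a) f₀ = 48.76 Hz  (b) Q = 0.1031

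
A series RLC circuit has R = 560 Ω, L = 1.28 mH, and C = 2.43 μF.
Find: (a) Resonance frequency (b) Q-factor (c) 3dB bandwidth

Step 1 — Resonance: ω₀ = 1/√(LC) = 1/√(0.00128·2.43e-06) = 1.793e+04 rad/s.
Step 2 — f₀ = ω₀/(2π) = 2854 Hz.
Step 3 — Series Q: Q = ω₀L/R = 1.793e+04·0.00128/560 = 0.04098.
Step 4 — Bandwidth: Δω = ω₀/Q = 4.375e+05 rad/s; BW = Δω/(2π) = 6.963e+04 Hz.

(a) f₀ = 2854 Hz  (b) Q = 0.04098  (c) BW = 6.963e+04 Hz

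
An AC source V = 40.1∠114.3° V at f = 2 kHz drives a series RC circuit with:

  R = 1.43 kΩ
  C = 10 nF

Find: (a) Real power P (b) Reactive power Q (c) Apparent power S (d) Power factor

Step 1 — Angular frequency: ω = 2π·f = 2π·2000 = 1.257e+04 rad/s.
Step 2 — Component impedances:
  R: Z = R = 1430 Ω
  C: Z = 1/(jωC) = -j/(ω·C) = 0 - j7958 Ω
Step 3 — Series combination: Z_total = R + C = 1430 - j7958 Ω = 8085∠-79.8° Ω.
Step 4 — Source phasor: V = 40.1∠114.3° V = -16.5 + j36.55 V.
Step 5 — Current: I = V / Z = -0.00481 - j0.001209 A = 0.00496∠-165.9° A.
Step 6 — Complex power: S = V·I* = 0.03518 - j0.1957 VA.
Step 7 — Real power: P = Re(S) = 0.03518 W.
Step 8 — Reactive power: Q = Im(S) = -0.1957 VAR.
Step 9 — Apparent power: |S| = 0.1989 VA.
Step 10 — Power factor: PF = P/|S| = 0.1769 (leading).

(a) P = 0.03518 W  (b) Q = -0.1957 VAR  (c) S = 0.1989 VA  (d) PF = 0.1769 (leading)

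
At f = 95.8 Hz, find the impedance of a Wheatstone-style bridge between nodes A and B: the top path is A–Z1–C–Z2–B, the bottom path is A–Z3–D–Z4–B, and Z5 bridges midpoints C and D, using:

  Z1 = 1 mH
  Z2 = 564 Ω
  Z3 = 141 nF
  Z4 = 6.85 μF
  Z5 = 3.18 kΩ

Step 1 — Angular frequency: ω = 2π·f = 2π·95.8 = 601.9 rad/s.
Step 2 — Component impedances:
  Z1: Z = jωL = j·601.9·0.001 = 0 + j0.6019 Ω
  Z2: Z = R = 564 Ω
  Z3: Z = 1/(jωC) = -j/(ω·C) = 0 - j1.178e+04 Ω
  Z4: Z = 1/(jωC) = -j/(ω·C) = 0 - j242.5 Ω
  Z5: Z = R = 3180 Ω
Step 3 — Bridge requires nodal analysis (the Z5 bridge couples midpoints C and D, so the two paths cannot be reduced to a simple series/parallel combination). Setting node B to ground and injecting 1 A at node A, the 3-node admittance system at A, C, D solves to V_A = Z_AB = 481.1 - j23.9 Ω = 481.7∠-2.8° Ω.

Z = 481.1 - j23.9 Ω = 481.7∠-2.8° Ω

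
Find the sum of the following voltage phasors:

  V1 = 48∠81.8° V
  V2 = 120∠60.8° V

Step 1 — Convert each phasor to rectangular form:
  V1 = 48·(cos(81.8°) + j·sin(81.8°)) = 6.846 + j47.51 V
  V2 = 120·(cos(60.8°) + j·sin(60.8°)) = 58.54 + j104.8 V
Step 2 — Sum components: V_total = 65.39 + j152.3 V.
Step 3 — Convert to polar: |V_total| = 165.7 V, ∠V_total = 66.8°.

V_total = 165.7∠66.8° V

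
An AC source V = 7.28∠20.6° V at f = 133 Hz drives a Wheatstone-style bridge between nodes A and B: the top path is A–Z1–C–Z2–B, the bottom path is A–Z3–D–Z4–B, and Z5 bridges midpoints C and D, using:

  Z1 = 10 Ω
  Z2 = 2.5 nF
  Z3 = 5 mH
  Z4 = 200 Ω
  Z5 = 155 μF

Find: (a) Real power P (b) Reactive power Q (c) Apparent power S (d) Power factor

Step 1 — Angular frequency: ω = 2π·f = 2π·133 = 835.7 rad/s.
Step 2 — Component impedances:
  Z1: Z = R = 10 Ω
  Z2: Z = 1/(jωC) = -j/(ω·C) = 0 - j4.787e+05 Ω
  Z3: Z = jωL = j·835.7·0.005 = 0 + j4.178 Ω
  Z4: Z = R = 200 Ω
  Z5: Z = 1/(jωC) = -j/(ω·C) = 0 - j7.72 Ω
Step 3 — Bridge requires nodal analysis (the Z5 bridge couples midpoints C and D, so the two paths cannot be reduced to a simple series/parallel combination). Setting node B to ground and injecting 1 A at node A, the 3-node admittance system at A, C, D solves to V_A = Z_AB = 201.6 + j4.642 Ω = 201.6∠1.3° Ω.
Step 4 — Source phasor: V = 7.28∠20.6° V = 6.815 + j2.561 V.
Step 5 — Current: I = V / Z = 0.03408 + j0.01192 A = 0.03611∠19.3° A.
Step 6 — Complex power: S = V·I* = 0.2628 + j0.006053 VA.
Step 7 — Real power: P = Re(S) = 0.2628 W.
Step 8 — Reactive power: Q = Im(S) = 0.006053 VAR.
Step 9 — Apparent power: |S| = 0.2629 VA.
Step 10 — Power factor: PF = P/|S| = 0.9997 (lagging).

(a) P = 0.2628 W  (b) Q = 0.006053 VAR  (c) S = 0.2629 VA  (d) PF = 0.9997 (lagging)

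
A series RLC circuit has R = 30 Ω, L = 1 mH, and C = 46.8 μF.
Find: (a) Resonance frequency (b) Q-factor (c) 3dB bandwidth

Step 1 — Resonance condition Im(Z)=0 gives ω₀ = 1/√(LC).
Step 2 — ω₀ = 1/√(0.001·4.68e-05) = 4623 rad/s.
Step 3 — f₀ = ω₀/(2π) = 735.7 Hz.
Step 4 — Series Q: Q = ω₀L/R = 4623·0.001/30 = 0.1541.
Step 5 — 3dB bandwidth: Δω = ω₀/Q = 3e+04 rad/s; BW = Δω/(2π) = 4775 Hz.

(a) f₀ = 735.7 Hz  (b) Q = 0.1541  (c) BW = 4775 Hz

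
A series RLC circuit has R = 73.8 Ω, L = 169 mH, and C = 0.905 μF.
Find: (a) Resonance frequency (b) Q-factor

Step 1 — Resonance condition Im(Z)=0 gives ω₀ = 1/√(LC).
Step 2 — ω₀ = 1/√(0.169·9.05e-07) = 2557 rad/s.
Step 3 — f₀ = ω₀/(2π) = 407 Hz.
Step 4 — Series Q: Q = ω₀L/R = 2557·0.169/73.8 = 5.855.

(a) f₀ = 407 Hz  (b) Q = 5.855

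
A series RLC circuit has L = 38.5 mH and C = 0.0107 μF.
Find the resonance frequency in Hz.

Step 1 — Resonance condition Im(Z)=0 gives ω₀ = 1/√(LC).
Step 2 — ω₀ = 1/√(0.0385·1.07e-08) = 4.927e+04 rad/s.
Step 3 — f₀ = ω₀/(2π) = 7841 Hz.

f₀ = 7841 Hz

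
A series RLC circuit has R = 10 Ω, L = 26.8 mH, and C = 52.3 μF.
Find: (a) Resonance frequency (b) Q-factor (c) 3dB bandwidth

Step 1 — Resonance: ω₀ = 1/√(LC) = 1/√(0.0268·5.23e-05) = 844.7 rad/s.
Step 2 — f₀ = ω₀/(2π) = 134.4 Hz.
Step 3 — Series Q: Q = ω₀L/R = 844.7·0.0268/10 = 2.264.
Step 4 — Bandwidth: Δω = ω₀/Q = 373.1 rad/s; BW = Δω/(2π) = 59.39 Hz.

(a) f₀ = 134.4 Hz  (b) Q = 2.264  (c) BW = 59.39 Hz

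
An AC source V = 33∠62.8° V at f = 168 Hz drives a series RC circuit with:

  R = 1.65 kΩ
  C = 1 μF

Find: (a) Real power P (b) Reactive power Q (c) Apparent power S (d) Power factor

Step 1 — Angular frequency: ω = 2π·f = 2π·168 = 1056 rad/s.
Step 2 — Component impedances:
  R: Z = R = 1650 Ω
  C: Z = 1/(jωC) = -j/(ω·C) = 0 - j947.4 Ω
Step 3 — Series combination: Z_total = R + C = 1650 - j947.4 Ω = 1903∠-29.9° Ω.
Step 4 — Source phasor: V = 33∠62.8° V = 15.08 + j29.35 V.
Step 5 — Current: I = V / Z = -0.0008057 + j0.01733 A = 0.01734∠92.7° A.
Step 6 — Complex power: S = V·I* = 0.4964 - j0.285 VA.
Step 7 — Real power: P = Re(S) = 0.4964 W.
Step 8 — Reactive power: Q = Im(S) = -0.285 VAR.
Step 9 — Apparent power: |S| = 0.5724 VA.
Step 10 — Power factor: PF = P/|S| = 0.8672 (leading).

(a) P = 0.4964 W  (b) Q = -0.285 VAR  (c) S = 0.5724 VA  (d) PF = 0.8672 (leading)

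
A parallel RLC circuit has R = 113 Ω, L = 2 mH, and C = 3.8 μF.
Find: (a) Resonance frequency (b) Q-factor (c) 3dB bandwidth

Step 1 — Resonance: ω₀ = 1/√(LC) = 1/√(0.002·3.8e-06) = 1.147e+04 rad/s.
Step 2 — f₀ = ω₀/(2π) = 1826 Hz.
Step 3 — Parallel Q: Q = R/(ω₀L) = 113/(1.147e+04·0.002) = 4.926.
Step 4 — Bandwidth: Δω = ω₀/Q = 2329 rad/s; BW = Δω/(2π) = 370.6 Hz.

(a) f₀ = 1826 Hz  (b) Q = 4.926  (c) BW = 370.6 Hz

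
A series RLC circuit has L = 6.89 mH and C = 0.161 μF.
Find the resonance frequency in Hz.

Step 1 — Resonance condition Im(Z)=0 gives ω₀ = 1/√(LC).
Step 2 — ω₀ = 1/√(0.00689·1.61e-07) = 3.002e+04 rad/s.
Step 3 — f₀ = ω₀/(2π) = 4779 Hz.

f₀ = 4779 Hz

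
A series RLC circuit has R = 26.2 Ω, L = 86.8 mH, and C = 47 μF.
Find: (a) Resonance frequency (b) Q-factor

Step 1 — Resonance condition Im(Z)=0 gives ω₀ = 1/√(LC).
Step 2 — ω₀ = 1/√(0.0868·4.7e-05) = 495.1 rad/s.
Step 3 — f₀ = ω₀/(2π) = 78.8 Hz.
Step 4 — Series Q: Q = ω₀L/R = 495.1·0.0868/26.2 = 1.64.

(a) f₀ = 78.8 Hz  (b) Q = 1.64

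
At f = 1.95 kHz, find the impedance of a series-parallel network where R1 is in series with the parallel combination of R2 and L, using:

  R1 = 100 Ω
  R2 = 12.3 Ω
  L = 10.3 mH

Step 1 — Angular frequency: ω = 2π·f = 2π·1950 = 1.225e+04 rad/s.
Step 2 — Component impedances:
  R1: Z = R = 100 Ω
  R2: Z = R = 12.3 Ω
  L: Z = jωL = j·1.225e+04·0.0103 = 0 + j126.2 Ω
Step 3 — Parallel branch: R2 || L = 1/(1/R2 + 1/L) = 12.18 + j1.188 Ω.
Step 4 — Series with R1: Z_total = R1 + (R2 || L) = 112.2 + j1.188 Ω = 112.2∠0.6° Ω.

Z = 112.2 + j1.188 Ω = 112.2∠0.6° Ω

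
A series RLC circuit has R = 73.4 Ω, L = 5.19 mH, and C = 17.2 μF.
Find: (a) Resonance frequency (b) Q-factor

Step 1 — Resonance condition Im(Z)=0 gives ω₀ = 1/√(LC).
Step 2 — ω₀ = 1/√(0.00519·1.72e-05) = 3347 rad/s.
Step 3 — f₀ = ω₀/(2π) = 532.7 Hz.
Step 4 — Series Q: Q = ω₀L/R = 3347·0.00519/73.4 = 0.2367.

(a) f₀ = 532.7 Hz  (b) Q = 0.2367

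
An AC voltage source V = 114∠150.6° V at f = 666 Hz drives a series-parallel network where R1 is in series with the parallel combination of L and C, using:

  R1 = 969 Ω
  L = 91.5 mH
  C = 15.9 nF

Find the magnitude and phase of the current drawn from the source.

Step 1 — Angular frequency: ω = 2π·f = 2π·666 = 4185 rad/s.
Step 2 — Component impedances:
  R1: Z = R = 969 Ω
  L: Z = jωL = j·4185·0.0915 = 0 + j382.9 Ω
  C: Z = 1/(jωC) = -j/(ω·C) = 0 - j1.503e+04 Ω
Step 3 — Parallel branch: L || C = 1/(1/L + 1/C) = 0 + j392.9 Ω.
Step 4 — Series with R1: Z_total = R1 + (L || C) = 969 + j392.9 Ω = 1046∠22.1° Ω.
Step 5 — Source phasor: V = 114∠150.6° V = -99.32 + j55.96 V.
Step 6 — Ohm's law: I = V / Z_total = (-99.32 + j55.96) / (969 + j392.9) = -0.06791 + j0.08529 A.
Step 7 — Convert to polar: |I| = 0.109 A, ∠I = 128.5°.

I = 0.109∠128.5° A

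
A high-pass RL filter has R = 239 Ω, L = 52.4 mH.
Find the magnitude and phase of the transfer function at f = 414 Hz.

Step 1 — Angular frequency: ω = 2π·414 = 2601 rad/s.
Step 2 — Transfer function: H(jω) = jωL/(R + jωL).
Step 3 — Numerator jωL = j·136.3; denominator R + jωL = 239 + j136.3.
Step 4 — H = 0.2454 + j0.4303.
Step 5 — Magnitude: |H| = 0.4954 (-6.1 dB); phase: φ = 60.3°.

|H| = 0.4954 (-6.1 dB), φ = 60.3°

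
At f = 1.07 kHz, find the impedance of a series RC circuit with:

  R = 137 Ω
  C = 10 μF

Step 1 — Angular frequency: ω = 2π·f = 2π·1070 = 6723 rad/s.
Step 2 — Component impedances:
  R: Z = R = 137 Ω
  C: Z = 1/(jωC) = -j/(ω·C) = 0 - j14.87 Ω
Step 3 — Series combination: Z_total = R + C = 137 - j14.87 Ω = 137.8∠-6.2° Ω.

Z = 137 - j14.87 Ω = 137.8∠-6.2° Ω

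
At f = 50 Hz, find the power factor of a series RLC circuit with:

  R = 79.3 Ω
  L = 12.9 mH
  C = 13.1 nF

Step 1 — Angular frequency: ω = 2π·f = 2π·50 = 314.2 rad/s.
Step 2 — Component impedances:
  R: Z = R = 79.3 Ω
  L: Z = jωL = j·314.2·0.0129 = 0 + j4.053 Ω
  C: Z = 1/(jωC) = -j/(ω·C) = 0 - j2.43e+05 Ω
Step 3 — Series combination: Z_total = R + L + C = 79.3 - j2.43e+05 Ω = 2.43e+05∠-90.0° Ω.
Step 4 — Power factor: PF = cos(φ) = Re(Z)/|Z| = 79.3/2.4298e+05 = 0.0003264.
Step 5 — Type: Im(Z) = -2.43e+05 ⇒ leading (phase φ = -90.0°).

PF = 0.0003264 (leading, φ = -90.0°)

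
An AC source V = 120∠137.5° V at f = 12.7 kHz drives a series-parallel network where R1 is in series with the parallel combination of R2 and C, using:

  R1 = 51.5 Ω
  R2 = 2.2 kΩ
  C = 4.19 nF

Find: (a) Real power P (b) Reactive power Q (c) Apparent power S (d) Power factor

Step 1 — Angular frequency: ω = 2π·f = 2π·1.27e+04 = 7.98e+04 rad/s.
Step 2 — Component impedances:
  R1: Z = R = 51.5 Ω
  R2: Z = R = 2200 Ω
  C: Z = 1/(jωC) = -j/(ω·C) = 0 - j2991 Ω
Step 3 — Parallel branch: R2 || C = 1/(1/R2 + 1/C) = 1428 - j1050 Ω.
Step 4 — Series with R1: Z_total = R1 + (R2 || C) = 1479 - j1050 Ω = 1814∠-35.4° Ω.
Step 5 — Source phasor: V = 120∠137.5° V = -88.47 + j81.07 V.
Step 6 — Current: I = V / Z = -0.06564 + j0.008208 A = 0.06615∠172.9° A.
Step 7 — Complex power: S = V·I* = 6.473 - j4.596 VA.
Step 8 — Real power: P = Re(S) = 6.473 W.
Step 9 — Reactive power: Q = Im(S) = -4.596 VAR.
Step 10 — Apparent power: |S| = 7.938 VA.
Step 11 — Power factor: PF = P/|S| = 0.8154 (leading).

(a) P = 6.473 W  (b) Q = -4.596 VAR  (c) S = 7.938 VA  (d) PF = 0.8154 (leading)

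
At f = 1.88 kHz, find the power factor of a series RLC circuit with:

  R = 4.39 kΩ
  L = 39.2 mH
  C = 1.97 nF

Step 1 — Angular frequency: ω = 2π·f = 2π·1880 = 1.181e+04 rad/s.
Step 2 — Component impedances:
  R: Z = R = 4390 Ω
  L: Z = jωL = j·1.181e+04·0.0392 = 0 + j463 Ω
  C: Z = 1/(jωC) = -j/(ω·C) = 0 - j4.297e+04 Ω
Step 3 — Series combination: Z_total = R + L + C = 4390 - j4.251e+04 Ω = 4.274e+04∠-84.1° Ω.
Step 4 — Power factor: PF = cos(φ) = Re(Z)/|Z| = 4390/4.274e+04 = 0.1027.
Step 5 — Type: Im(Z) = -4.251e+04 ⇒ leading (phase φ = -84.1°).

PF = 0.1027 (leading, φ = -84.1°)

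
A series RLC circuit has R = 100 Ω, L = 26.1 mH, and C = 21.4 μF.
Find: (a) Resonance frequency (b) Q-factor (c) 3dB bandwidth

Step 1 — Resonance condition Im(Z)=0 gives ω₀ = 1/√(LC).
Step 2 — ω₀ = 1/√(0.0261·2.14e-05) = 1338 rad/s.
Step 3 — f₀ = ω₀/(2π) = 213 Hz.
Step 4 — Series Q: Q = ω₀L/R = 1338·0.0261/100 = 0.3492.
Step 5 — 3dB bandwidth: Δω = ω₀/Q = 3831 rad/s; BW = Δω/(2π) = 609.8 Hz.

(a) f₀ = 213 Hz  (b) Q = 0.3492  (c) BW = 609.8 Hz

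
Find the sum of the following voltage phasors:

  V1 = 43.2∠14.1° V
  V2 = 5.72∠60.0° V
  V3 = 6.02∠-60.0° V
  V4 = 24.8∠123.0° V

Step 1 — Convert each phasor to rectangular form:
  V1 = 43.2·(cos(14.1°) + j·sin(14.1°)) = 41.9 + j10.52 V
  V2 = 5.72·(cos(60.0°) + j·sin(60.0°)) = 2.86 + j4.954 V
  V3 = 6.02·(cos(-60.0°) + j·sin(-60.0°)) = 3.01 - j5.213 V
  V4 = 24.8·(cos(123.0°) + j·sin(123.0°)) = -13.51 + j20.8 V
Step 2 — Sum components: V_total = 34.26 + j31.06 V.
Step 3 — Convert to polar: |V_total| = 46.25 V, ∠V_total = 42.2°.

V_total = 46.25∠42.2° V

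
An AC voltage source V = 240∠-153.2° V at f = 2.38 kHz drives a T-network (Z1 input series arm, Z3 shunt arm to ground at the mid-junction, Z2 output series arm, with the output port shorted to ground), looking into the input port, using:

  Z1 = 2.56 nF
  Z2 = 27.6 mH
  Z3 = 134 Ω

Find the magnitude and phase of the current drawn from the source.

Step 1 — Angular frequency: ω = 2π·f = 2π·2380 = 1.495e+04 rad/s.
Step 2 — Component impedances:
  Z1: Z = 1/(jωC) = -j/(ω·C) = 0 - j2.612e+04 Ω
  Z2: Z = jωL = j·1.495e+04·0.0276 = 0 + j412.7 Ω
  Z3: Z = R = 134 Ω
Step 3 — With the output port shorted to ground, the output series arm Z2 runs from the junction to ground; the shunt arm Z3 also runs from the junction to ground. They appear in parallel: Z3 || Z2 = 121.2 + j39.36 Ω.
Step 4 — Series with input arm Z1: Z_in = Z1 + (Z3 || Z2) = 121.2 - j2.608e+04 Ω = 2.608e+04∠-89.7° Ω.
Step 5 — Source phasor: V = 240∠-153.2° V = -214.2 - j108.2 V.
Step 6 — Ohm's law: I = V / Z_total = (-214.2 - j108.2) / (121.2 - j2.608e+04) = 0.004111 - j0.008232 A.
Step 7 — Convert to polar: |I| = 0.009201 A, ∠I = -63.5°.

I = 0.009201∠-63.5° A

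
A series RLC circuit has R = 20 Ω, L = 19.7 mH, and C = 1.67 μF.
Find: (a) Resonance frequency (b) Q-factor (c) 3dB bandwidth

Step 1 — Resonance: ω₀ = 1/√(LC) = 1/√(0.0197·1.67e-06) = 5513 rad/s.
Step 2 — f₀ = ω₀/(2π) = 877.5 Hz.
Step 3 — Series Q: Q = ω₀L/R = 5513·0.0197/20 = 5.431.
Step 4 — Bandwidth: Δω = ω₀/Q = 1015 rad/s; BW = Δω/(2π) = 161.6 Hz.

(a) f₀ = 877.5 Hz  (b) Q = 5.431  (c) BW = 161.6 Hz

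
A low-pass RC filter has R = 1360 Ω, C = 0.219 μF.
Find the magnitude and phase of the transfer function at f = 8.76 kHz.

Step 1 — Angular frequency: ω = 2π·8760 = 5.504e+04 rad/s.
Step 2 — Transfer function: H(jω) = 1/(1 + jωRC).
Step 3 — Denominator: 1 + jωRC = 1 + j·5.504e+04·1360·2.19e-07 = 1 + j16.39.
Step 4 — H = 0.003707 - j0.06077.
Step 5 — Magnitude: |H| = 0.06089 (-24.3 dB); phase: φ = -86.5°.

|H| = 0.06089 (-24.3 dB), φ = -86.5°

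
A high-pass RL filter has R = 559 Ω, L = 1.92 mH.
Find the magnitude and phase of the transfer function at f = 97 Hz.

Step 1 — Angular frequency: ω = 2π·97 = 609.5 rad/s.
Step 2 — Transfer function: H(jω) = jωL/(R + jωL).
Step 3 — Numerator jωL = j·1.17; denominator R + jωL = 559 + j1.17.
Step 4 — H = 4.382e-06 + j0.002093.
Step 5 — Magnitude: |H| = 0.002093 (-53.6 dB); phase: φ = 89.9°.

|H| = 0.002093 (-53.6 dB), φ = 89.9°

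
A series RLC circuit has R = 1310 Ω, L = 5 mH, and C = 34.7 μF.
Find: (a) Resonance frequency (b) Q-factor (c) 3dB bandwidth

Step 1 — Resonance: ω₀ = 1/√(LC) = 1/√(0.005·3.47e-05) = 2401 rad/s.
Step 2 — f₀ = ω₀/(2π) = 382.1 Hz.
Step 3 — Series Q: Q = ω₀L/R = 2401·0.005/1310 = 0.009163.
Step 4 — Bandwidth: Δω = ω₀/Q = 2.62e+05 rad/s; BW = Δω/(2π) = 4.17e+04 Hz.

(a) f₀ = 382.1 Hz  (b) Q = 0.009163  (c) BW = 4.17e+04 Hz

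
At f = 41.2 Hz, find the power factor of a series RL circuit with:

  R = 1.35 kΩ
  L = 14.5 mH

Step 1 — Angular frequency: ω = 2π·f = 2π·41.2 = 258.9 rad/s.
Step 2 — Component impedances:
  R: Z = R = 1350 Ω
  L: Z = jωL = j·258.9·0.0145 = 0 + j3.754 Ω
Step 3 — Series combination: Z_total = R + L = 1350 + j3.754 Ω = 1350∠0.2° Ω.
Step 4 — Power factor: PF = cos(φ) = Re(Z)/|Z| = 1350/1350 = 1.
Step 5 — Type: Im(Z) = 3.754 ⇒ lagging (phase φ = 0.2°).

PF = 1 (lagging, φ = 0.2°)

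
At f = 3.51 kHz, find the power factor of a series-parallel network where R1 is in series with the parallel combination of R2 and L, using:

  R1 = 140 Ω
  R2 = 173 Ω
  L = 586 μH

Step 1 — Angular frequency: ω = 2π·f = 2π·3510 = 2.205e+04 rad/s.
Step 2 — Component impedances:
  R1: Z = R = 140 Ω
  R2: Z = R = 173 Ω
  L: Z = jωL = j·2.205e+04·0.000586 = 0 + j12.92 Ω
Step 3 — Parallel branch: R2 || L = 1/(1/R2 + 1/L) = 0.9601 + j12.85 Ω.
Step 4 — Series with R1: Z_total = R1 + (R2 || L) = 141 + j12.85 Ω = 141.5∠5.2° Ω.
Step 5 — Power factor: PF = cos(φ) = Re(Z)/|Z| = 140.96/141.54 = 0.9959.
Step 6 — Type: Im(Z) = 12.85 ⇒ lagging (phase φ = 5.2°).

PF = 0.9959 (lagging, φ = 5.2°)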